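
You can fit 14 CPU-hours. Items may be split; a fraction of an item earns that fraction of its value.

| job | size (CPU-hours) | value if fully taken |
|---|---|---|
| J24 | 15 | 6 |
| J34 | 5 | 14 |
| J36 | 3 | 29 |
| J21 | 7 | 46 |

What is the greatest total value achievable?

Best value per unit of size first: J36 29/3≈9.67, J21 46/7≈6.57, J34 14/5≈2.8, J24 6/15≈0.4.
All 3 CPU-hours of J36 fit (value 29) — 11 remain.
All 7 CPU-hours of J21 fit (value 46) — 4 remain.
Fill the last 4 CPU-hours with part of J34: 4/5 of it earns 11.2.
Total value = 86.2.

86.2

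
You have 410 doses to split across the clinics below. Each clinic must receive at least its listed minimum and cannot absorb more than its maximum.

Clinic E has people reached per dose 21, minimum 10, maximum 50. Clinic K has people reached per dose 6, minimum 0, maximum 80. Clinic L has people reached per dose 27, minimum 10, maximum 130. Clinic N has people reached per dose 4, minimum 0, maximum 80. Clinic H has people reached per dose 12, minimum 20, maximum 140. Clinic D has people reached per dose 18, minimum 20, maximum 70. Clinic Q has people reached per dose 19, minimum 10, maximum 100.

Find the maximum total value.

Meeting every minimum uses 10+0+10+0+20+20+10 = 70 doses, leaving 340.
Rank by people reached per dose: Clinic L 27 > Clinic E 21 > Clinic Q 19 > Clinic D 18 > Clinic H 12 > Clinic K 6 > Clinic N 4.
Clinic L takes 120 more to reach its cap of 130 ; 220 left.
Clinic E: +40 to 50 (cap) ; 180 left.
Clinic Q: +90 to 100 (cap) ; 90 left.
Clinic D: +50 to 70 (cap) ; 40 left.
Clinic H: +40 (room for 120) → 60. Pool exhausted.
Total = 21×50 + 27×130 + 12×60 + 18×70 + 19×100 = 8440.

8440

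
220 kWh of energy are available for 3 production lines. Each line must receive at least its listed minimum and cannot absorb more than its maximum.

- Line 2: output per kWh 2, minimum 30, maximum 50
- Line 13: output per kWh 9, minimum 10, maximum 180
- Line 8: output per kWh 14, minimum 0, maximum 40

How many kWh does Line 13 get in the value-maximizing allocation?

Meeting every minimum uses 30+10+0 = 40 kWh, leaving 180.
Rank by output per kWh: Line 8 14 > Line 13 9 > Line 2 2.
Line 8 takes 40 more to reach its cap of 40 ; 140 left.
Only 140 left; Line 13 takes them to reach 150.

150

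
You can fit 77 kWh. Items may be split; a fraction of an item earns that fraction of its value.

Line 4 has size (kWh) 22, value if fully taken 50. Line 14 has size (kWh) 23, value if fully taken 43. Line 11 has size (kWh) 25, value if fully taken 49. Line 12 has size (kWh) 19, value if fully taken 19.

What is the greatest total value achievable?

Rank by value-to-size ratio: Line 4 50/22≈2.27, Line 11 49/25≈1.96, Line 14 43/23≈1.87, Line 12 19/19≈1.
All 22 kWh of Line 4 fit (value 50) → 55 remain.
Take all of Line 11 (25 kWh, value 49) → 30 kWh left.
Take all of Line 14 (23 kWh, value 43) → 7 kWh left.
7 kWh left: a 7/19 share of Line 12 gives 19×7/19 = 7.
Total value = 149.

149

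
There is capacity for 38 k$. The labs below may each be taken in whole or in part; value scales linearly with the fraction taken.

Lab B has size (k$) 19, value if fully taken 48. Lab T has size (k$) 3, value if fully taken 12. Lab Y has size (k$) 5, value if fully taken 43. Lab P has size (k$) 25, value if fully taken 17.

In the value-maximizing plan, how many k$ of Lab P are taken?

11

Sort by value density: Lab Y 43/5≈8.6, Lab T 12/3≈4, Lab B 48/19≈2.53, Lab P 17/25≈0.68.
Lab Y: take in full, 5 k$ for value 43 → 33 left.
Take all of Lab T (3 k$, value 12) → 30 k$ left.
Take all of Lab B (19 k$, value 48) → 11 k$ left.
Fill the last 11 k$ with part of Lab P: 11/25 of it earns 7.48.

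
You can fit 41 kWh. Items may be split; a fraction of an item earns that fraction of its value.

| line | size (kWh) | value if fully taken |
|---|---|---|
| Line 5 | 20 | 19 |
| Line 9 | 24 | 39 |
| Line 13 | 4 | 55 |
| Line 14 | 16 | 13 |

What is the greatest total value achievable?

106.35

Rank by value-to-size ratio: Line 13 55/4≈13.8, Line 9 39/24≈1.62, Line 5 19/20≈0.95, Line 14 13/16≈0.812.
Take all of Line 13 (4 kWh, value 55) ; 37 kWh left.
All 24 kWh of Line 9 fit (value 39) ; 13 remain.
Only 13 kWh remain; take 13/20 of Line 5 for value 19×13/20 = 12.35.
Total value = 106.35.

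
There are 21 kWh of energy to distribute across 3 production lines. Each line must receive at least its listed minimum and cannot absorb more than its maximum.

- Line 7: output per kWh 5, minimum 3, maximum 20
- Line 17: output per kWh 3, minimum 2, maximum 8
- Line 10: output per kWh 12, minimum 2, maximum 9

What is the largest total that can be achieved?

Meeting every minimum uses 3+2+2 = 7 kWh, leaving 14.
Rank by output per kWh: Line 10 12 > Line 7 5 > Line 17 3.
Give Line 10 7 more to hit its cap of 9 ; 7 left.
Only 7 left; Line 7 takes them to reach 10.
Total = 5×10 + 3×2 + 12×9 = 164.

164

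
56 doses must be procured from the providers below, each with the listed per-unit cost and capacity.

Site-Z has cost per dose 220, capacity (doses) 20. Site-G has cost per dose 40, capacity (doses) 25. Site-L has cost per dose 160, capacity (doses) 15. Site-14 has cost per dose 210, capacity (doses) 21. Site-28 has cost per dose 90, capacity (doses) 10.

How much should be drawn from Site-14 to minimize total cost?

Cheapest first:
Take 25 from Site-G at 40 ; need 31 more.
Site-28 (90): use full 10 ; 21 doses to go.
Take 15 from Site-L at 160 ; need 6 more.
Site-14 at 210: take 6 of its 21 ; requirement met.
Site-Z: unused.

6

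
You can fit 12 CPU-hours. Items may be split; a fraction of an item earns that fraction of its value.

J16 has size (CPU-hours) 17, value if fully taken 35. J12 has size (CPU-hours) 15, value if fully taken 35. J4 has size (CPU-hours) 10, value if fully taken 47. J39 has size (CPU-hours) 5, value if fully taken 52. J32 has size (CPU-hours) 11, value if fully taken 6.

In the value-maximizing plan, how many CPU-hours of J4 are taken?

Rank by value-to-size ratio: J39 52/5≈10.4, J4 47/10≈4.7, J12 35/15≈2.33, J16 35/17≈2.06, J32 6/11≈0.545.
J39: take in full, 5 CPU-hours for value 52 — 7 left.
Only 7 CPU-hours remain; take 7/10 of J4 for value 47×7/10 = 32.9.

7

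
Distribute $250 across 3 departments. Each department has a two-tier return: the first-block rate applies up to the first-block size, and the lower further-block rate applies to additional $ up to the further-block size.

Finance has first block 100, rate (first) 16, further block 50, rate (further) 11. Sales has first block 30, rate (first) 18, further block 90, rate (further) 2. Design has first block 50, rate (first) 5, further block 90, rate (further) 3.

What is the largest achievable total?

3000

Treat each block as its own option and order by rate: Sales/first 18 > Finance/first 16 > Finance/second 11 > Design/first 5 > Design/second 3 > Sales/second 2.
Sales first at 18: fill all 30 → 220 left.
Finance/first (16): +100 → 120 left.
Finance/second (11): +50 → 70 left.
Design first at 5: fill all 50 → 20 left.
Design second at 3: only 20 left, fill 20.
Total = 18×30 + 16×100 + 11×50 + 5×50 + 3×20 = 3000.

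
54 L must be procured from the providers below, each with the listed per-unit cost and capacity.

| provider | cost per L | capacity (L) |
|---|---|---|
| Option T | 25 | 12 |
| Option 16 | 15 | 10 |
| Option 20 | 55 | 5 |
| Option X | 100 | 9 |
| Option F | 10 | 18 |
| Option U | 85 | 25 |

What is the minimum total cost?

1670

Cheapest first:
Option F at 10: take all 18 L ; 36 still needed.
Take 10 from Option 16 at 15 ; need 26 more.
Take 12 from Option T at 25 ; need 14 more.
Option 20 (55): use full 5 ; 9 L to go.
Option U at 85: take 9 of its 25 ; requirement met.
Option X: unused.
Cost = 18×10 + 10×15 + 12×25 + 5×55 + 9×85 = 1670.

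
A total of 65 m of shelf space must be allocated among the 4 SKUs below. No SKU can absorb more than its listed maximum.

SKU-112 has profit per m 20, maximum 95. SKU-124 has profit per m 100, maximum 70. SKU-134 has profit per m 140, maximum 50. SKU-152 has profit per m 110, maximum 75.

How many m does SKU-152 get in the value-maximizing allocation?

15

Rank by profit per m: SKU-134 140 > SKU-152 110 > SKU-124 100 > SKU-112 20.
Give SKU-134 50 to hit its cap of 50 — 15 left.
Only 15 left; SKU-152 takes them to reach 15.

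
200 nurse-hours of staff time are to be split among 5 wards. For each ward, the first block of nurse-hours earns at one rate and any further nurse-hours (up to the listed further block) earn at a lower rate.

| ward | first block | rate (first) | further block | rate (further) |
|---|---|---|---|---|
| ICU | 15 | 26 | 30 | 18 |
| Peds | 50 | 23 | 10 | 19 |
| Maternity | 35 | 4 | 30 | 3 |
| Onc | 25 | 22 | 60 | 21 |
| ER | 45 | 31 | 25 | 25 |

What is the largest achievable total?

Order all 10 blocks by rate: ER/T1 31 > ICU/T1 26 > ER/T2 25 > Peds/T1 23 > Onc/T1 22 > Onc/T2 21 > Peds/T2 19 > ICU/T2 18 > Maternity/T1 4 > Maternity/T2 3.
Fill ER T1 block (45 at 31) → 155 left.
ICU/T1 (26): +15 → 140 left.
ER T2 at 25: fill all 25 → 115 left.
Fill Peds T1 block (50 at 23) → 65 left.
Onc T1 at 22: fill all 25 → 40 left.
Onc/T2: +40 of 60 at 21; pool empty.
Total = 31×45 + 26×15 + 25×25 + 23×50 + 22×25 + 21×40 = 4950.

4950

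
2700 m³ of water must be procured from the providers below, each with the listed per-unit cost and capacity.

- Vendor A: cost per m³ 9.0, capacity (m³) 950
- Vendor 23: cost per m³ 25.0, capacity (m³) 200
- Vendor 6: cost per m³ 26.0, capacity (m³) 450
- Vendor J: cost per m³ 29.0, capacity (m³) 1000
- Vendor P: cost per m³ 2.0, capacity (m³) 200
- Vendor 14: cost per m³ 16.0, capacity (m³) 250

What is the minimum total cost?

Use providers in increasing cost order.
Vendor P (2.0): use full 200 — 2500 m³ to go.
Vendor A (9.0): use full 950 — 1550 m³ to go.
Take 250 from Vendor 14 at 16.0 — need 1300 more.
Vendor 23 (25.0): use full 200 — 1100 m³ to go.
Take 450 from Vendor 6 at 26.0 — need 650 more.
Vendor J (29.0): take the remaining 650 — done.
Cost = 200×2.0 + 950×9.0 + 250×16.0 + 200×25.0 + 450×26.0 + 650×29.0 = 48500.

48500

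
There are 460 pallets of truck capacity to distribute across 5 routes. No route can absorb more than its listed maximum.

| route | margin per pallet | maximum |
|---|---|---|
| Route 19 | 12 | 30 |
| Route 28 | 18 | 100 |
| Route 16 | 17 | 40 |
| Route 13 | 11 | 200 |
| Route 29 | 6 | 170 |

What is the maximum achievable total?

5580

Highest margin per pallet first: Route 28 18 > Route 16 17 > Route 19 12 > Route 13 11 > Route 29 6.
Route 28: +100 to 100 (cap) — 360 left.
Route 16 takes 40 to reach its cap of 40 — 320 left.
Route 19: +30 to 30 (cap) — 290 left.
Route 13: +200 to 200 (cap) — 90 left.
Route 29 has room for 170 but only 90 remain, so it gets 90.
Total = 12×30 + 18×100 + 17×40 + 11×200 + 6×90 = 5580.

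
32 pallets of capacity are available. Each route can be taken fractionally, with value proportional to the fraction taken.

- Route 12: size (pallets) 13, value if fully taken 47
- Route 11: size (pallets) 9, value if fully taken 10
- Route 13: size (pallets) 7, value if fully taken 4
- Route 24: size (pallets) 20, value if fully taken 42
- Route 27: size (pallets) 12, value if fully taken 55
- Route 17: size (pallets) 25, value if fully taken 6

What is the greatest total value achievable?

116.7

Sort by value density: Route 27 55/12≈4.58, Route 12 47/13≈3.62, Route 24 42/20≈2.1, Route 11 10/9≈1.11, Route 13 4/7≈0.571, Route 17 6/25≈0.24.
Route 27: take in full, 12 pallets for value 55 → 20 left.
Take all of Route 12 (13 pallets, value 47) → 7 pallets left.
7 pallets left: a 7/20 share of Route 24 gives 42×7/20 = 14.7.
Total value = 116.7.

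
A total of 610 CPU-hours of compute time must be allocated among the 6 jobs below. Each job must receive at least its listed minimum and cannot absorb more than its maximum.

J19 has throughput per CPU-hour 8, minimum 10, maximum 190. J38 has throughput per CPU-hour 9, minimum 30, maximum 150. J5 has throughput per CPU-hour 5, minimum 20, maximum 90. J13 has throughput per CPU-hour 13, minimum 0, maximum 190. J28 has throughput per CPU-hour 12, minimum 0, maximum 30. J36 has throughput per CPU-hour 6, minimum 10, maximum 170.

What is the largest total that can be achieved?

Meeting every minimum uses 10+30+20+0+0+10 = 70 CPU-hours, leaving 540.
Order the jobs by throughput per CPU-hour: J13 13 > J28 12 > J38 9 > J19 8 > J36 6 > J5 5.
J13 takes 190 more to reach its cap of 190 ; 350 left.
J28: +30 to 30 (cap) ; 320 left.
Give J38 120 more to hit its cap of 150 ; 200 left.
Give J19 180 more to hit its cap of 190 ; 20 left.
J36: +20 (room for 160) → 30. Pool exhausted.
Total = 8×190 + 9×150 + 5×20 + 13×190 + 12×30 + 6×30 = 5980.

5980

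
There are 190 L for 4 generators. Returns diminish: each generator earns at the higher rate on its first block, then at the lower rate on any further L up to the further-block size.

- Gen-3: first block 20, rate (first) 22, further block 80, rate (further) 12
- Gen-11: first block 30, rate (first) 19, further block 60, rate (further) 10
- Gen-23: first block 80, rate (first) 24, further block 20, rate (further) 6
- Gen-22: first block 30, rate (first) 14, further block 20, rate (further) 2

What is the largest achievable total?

Treat each block as its own option and order by rate: Gen-23/tier1 24 > Gen-3/tier1 22 > Gen-11/tier1 19 > Gen-22/tier1 14 > Gen-3/tier2 12 > Gen-11/tier2 10 > Gen-23/tier2 6 > Gen-22/tier2 2.
Fill Gen-23 tier1 block (80 at 24) — 110 left.
Gen-3/tier1 (22): +20 — 90 left.
Gen-11 tier1 at 19: fill all 30 — 60 left.
Gen-22/tier1 (14): +30 — 30 left.
30 remain; put them into Gen-3 tier2 at 12.
Total = 24×80 + 22×20 + 19×30 + 14×30 + 12×30 = 3710.

3710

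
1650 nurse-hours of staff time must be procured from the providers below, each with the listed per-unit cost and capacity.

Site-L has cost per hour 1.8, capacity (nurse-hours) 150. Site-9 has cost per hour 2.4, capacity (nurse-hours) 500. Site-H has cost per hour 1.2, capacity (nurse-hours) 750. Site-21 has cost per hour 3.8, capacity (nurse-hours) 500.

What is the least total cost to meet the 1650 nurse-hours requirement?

3320

Use providers in increasing cost order.
Site-H at 1.2: take all 750 nurse-hours — 900 still needed.
Take 150 from Site-L at 1.8 — need 750 more.
Take 500 from Site-9 at 2.4 — need 250 more.
Site-21 at 3.8: take 250 of its 500 — requirement met.
Cost = 750×1.2 + 150×1.8 + 500×2.4 + 250×3.8 = 3320.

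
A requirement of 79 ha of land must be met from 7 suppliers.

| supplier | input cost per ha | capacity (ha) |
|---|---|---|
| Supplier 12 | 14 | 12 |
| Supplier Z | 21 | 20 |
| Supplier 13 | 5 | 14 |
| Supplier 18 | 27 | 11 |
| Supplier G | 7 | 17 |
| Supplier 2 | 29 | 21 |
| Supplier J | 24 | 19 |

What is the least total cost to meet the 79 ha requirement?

Cheapest first:
Take 14 from Supplier 13 at 5 → need 65 more.
Supplier G (7): use full 17 → 48 ha to go.
Supplier 12 at 14: take all 12 ha → 36 still needed.
Take 20 from Supplier Z at 21 → need 16 more.
Take 16 from Supplier J at 24 to finish.
Supplier 18, Supplier 2: unused.
Cost = 14×5 + 17×7 + 12×14 + 20×21 + 16×24 = 1161.

1161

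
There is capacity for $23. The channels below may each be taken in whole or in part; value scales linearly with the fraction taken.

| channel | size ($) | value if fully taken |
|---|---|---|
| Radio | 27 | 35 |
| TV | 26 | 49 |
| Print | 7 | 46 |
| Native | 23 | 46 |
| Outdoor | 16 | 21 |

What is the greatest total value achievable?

78

Sort by value density: Print 46/7≈6.57, Native 46/23≈2, TV 49/26≈1.88, Outdoor 21/16≈1.31, Radio 35/27≈1.3.
Print: take in full, 7 $ for value 46 — 16 left.
16 $ left: a 16/23 share of Native gives 46×16/23 = 32.
Total value = 78.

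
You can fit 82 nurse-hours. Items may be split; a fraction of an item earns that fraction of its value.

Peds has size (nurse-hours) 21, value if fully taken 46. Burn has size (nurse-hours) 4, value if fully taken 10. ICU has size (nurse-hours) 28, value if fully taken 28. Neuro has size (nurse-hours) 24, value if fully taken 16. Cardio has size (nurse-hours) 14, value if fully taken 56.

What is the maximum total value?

Best value per unit of size first: Cardio 56/14≈4, Burn 10/4≈2.5, Peds 46/21≈2.19, ICU 28/28≈1, Neuro 16/24≈0.667.
Cardio: take in full, 14 nurse-hours for value 56 — 68 left.
Burn: take in full, 4 nurse-hours for value 10 — 64 left.
Peds: take in full, 21 nurse-hours for value 46 — 43 left.
All 28 nurse-hours of ICU fit (value 28) — 15 remain.
15 nurse-hours left: a 15/24 share of Neuro gives 16×15/24 = 10.
Total value = 150.

150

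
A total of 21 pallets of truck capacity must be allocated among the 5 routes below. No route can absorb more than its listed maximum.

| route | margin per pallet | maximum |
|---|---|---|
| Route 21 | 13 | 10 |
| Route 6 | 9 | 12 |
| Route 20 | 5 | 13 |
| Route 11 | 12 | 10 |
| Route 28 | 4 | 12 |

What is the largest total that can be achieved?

259

Rank by margin per pallet: Route 21 13 > Route 11 12 > Route 6 9 > Route 20 5 > Route 28 4.
Give Route 21 10 to hit its cap of 10 — 11 left.
Give Route 11 10 to hit its cap of 10 — 1 left.
Route 6: +1 (room for 12) → 1. Pool exhausted.
Total = 13×10 + 9×1 + 12×10 = 259.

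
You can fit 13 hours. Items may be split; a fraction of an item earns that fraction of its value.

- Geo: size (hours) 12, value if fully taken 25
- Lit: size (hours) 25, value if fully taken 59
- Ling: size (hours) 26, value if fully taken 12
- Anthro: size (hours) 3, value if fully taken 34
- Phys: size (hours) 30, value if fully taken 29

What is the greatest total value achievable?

Best value per unit of size first: Anthro 34/3≈11.3, Lit 59/25≈2.36, Geo 25/12≈2.08, Phys 29/30≈0.967, Ling 12/26≈0.462.
Take all of Anthro (3 hours, value 34) ; 10 hours left.
10 hours left: a 10/25 share of Lit gives 59×10/25 = 23.6.
Total value = 57.6.

57.6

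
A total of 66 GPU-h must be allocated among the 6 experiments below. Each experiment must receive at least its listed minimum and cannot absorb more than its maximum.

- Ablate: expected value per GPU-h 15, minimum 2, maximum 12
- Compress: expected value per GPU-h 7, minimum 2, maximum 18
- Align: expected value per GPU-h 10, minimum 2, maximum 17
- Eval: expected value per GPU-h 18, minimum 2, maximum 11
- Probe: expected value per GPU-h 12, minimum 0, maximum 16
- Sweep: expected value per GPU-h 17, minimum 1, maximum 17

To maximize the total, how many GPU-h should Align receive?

8

Meeting every minimum uses 2+2+2+2+0+1 = 9 GPU-h, leaving 57.
Highest expected value per GPU-h first: Eval 18 > Sweep 17 > Ablate 15 > Probe 12 > Align 10 > Compress 7.
Eval: +9 to 11 (cap) ; 48 left.
Sweep takes 16 more to reach its cap of 17 ; 32 left.
Give Ablate 10 more to hit its cap of 12 ; 22 left.
Probe takes 16 more to reach its cap of 16 ; 6 left.
Align: +6 (room for 15) → 8. Pool exhausted.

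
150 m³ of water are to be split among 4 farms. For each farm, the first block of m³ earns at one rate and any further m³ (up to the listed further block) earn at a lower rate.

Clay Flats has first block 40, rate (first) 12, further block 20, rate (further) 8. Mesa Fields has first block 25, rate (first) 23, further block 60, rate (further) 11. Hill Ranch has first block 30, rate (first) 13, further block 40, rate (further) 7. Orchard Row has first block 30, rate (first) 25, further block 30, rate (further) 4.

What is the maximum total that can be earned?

2470

Rank every tier by rate: Orchard Row/tier1 25 > Mesa Fields/tier1 23 > Hill Ranch/tier1 13 > Clay Flats/tier1 12 > Mesa Fields/tier2 11 > Clay Flats/tier2 8 > Hill Ranch/tier2 7 > Orchard Row/tier2 4.
Fill Orchard Row tier1 block (30 at 25) ; 120 left.
Mesa Fields tier1 at 23: fill all 25 ; 95 left.
Fill Hill Ranch tier1 block (30 at 13) ; 65 left.
Fill Clay Flats tier1 block (40 at 12) ; 25 left.
Mesa Fields tier2 at 11: only 25 left, fill 25.
Total = 25×30 + 23×25 + 13×30 + 12×40 + 11×25 = 2470.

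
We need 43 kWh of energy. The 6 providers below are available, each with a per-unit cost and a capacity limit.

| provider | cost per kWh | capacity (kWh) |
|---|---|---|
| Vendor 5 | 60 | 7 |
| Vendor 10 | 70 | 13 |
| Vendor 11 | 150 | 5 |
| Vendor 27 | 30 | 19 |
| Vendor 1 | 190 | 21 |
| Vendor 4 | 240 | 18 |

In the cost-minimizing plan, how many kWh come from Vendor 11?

Fill from the cheapest provider first.
Vendor 27 at 30: take all 19 kWh ; 24 still needed.
Vendor 5 at 60: take all 7 kWh ; 17 still needed.
Vendor 10 at 70: take all 13 kWh ; 4 still needed.
Vendor 11 at 150: take 4 of its 5 ; requirement met.
Vendor 1, Vendor 4: unused.

4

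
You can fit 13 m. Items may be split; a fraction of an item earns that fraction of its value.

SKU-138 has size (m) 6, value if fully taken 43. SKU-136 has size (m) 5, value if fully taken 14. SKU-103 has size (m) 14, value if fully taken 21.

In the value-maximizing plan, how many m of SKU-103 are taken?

2

Best value per unit of size first: SKU-138 43/6≈7.17, SKU-136 14/5≈2.8, SKU-103 21/14≈1.5.
SKU-138: take in full, 6 m for value 43 → 7 left.
SKU-136: take in full, 5 m for value 14 → 2 left.
Fill the last 2 m with part of SKU-103: 2/14 of it earns 3.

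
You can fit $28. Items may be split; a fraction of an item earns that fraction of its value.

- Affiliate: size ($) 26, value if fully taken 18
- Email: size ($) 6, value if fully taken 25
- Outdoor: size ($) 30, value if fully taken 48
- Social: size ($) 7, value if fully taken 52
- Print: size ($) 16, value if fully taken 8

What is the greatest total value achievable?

Rank by value-to-size ratio: Social 52/7≈7.43, Email 25/6≈4.17, Outdoor 48/30≈1.6, Affiliate 18/26≈0.692, Print 8/16≈0.5.
All 7 $ of Social fit (value 52) → 21 remain.
Email: take in full, 6 $ for value 25 → 15 left.
Fill the last 15 $ with part of Outdoor: 15/30 of it earns 24.
Total value = 101.

101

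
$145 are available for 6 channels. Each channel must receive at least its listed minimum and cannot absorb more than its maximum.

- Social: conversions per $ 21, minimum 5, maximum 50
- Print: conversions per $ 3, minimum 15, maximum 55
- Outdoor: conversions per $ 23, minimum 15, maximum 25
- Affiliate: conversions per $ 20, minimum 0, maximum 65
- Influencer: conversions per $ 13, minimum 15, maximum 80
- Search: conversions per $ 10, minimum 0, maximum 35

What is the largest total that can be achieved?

Meeting every minimum uses 5+15+15+0+15+0 = 50 $, leaving 95.
Highest conversions per $ first: Outdoor 23 > Social 21 > Affiliate 20 > Influencer 13 > Search 10 > Print 3.
Outdoor takes 10 more to reach its cap of 25 — 85 left.
Social takes 45 more to reach its cap of 50 — 40 left.
Affiliate has room for 65 more but only 40 remain, so it gets 40.
Total = 21×50 + 3×15 + 23×25 + 20×40 + 13×15 = 2665.

2665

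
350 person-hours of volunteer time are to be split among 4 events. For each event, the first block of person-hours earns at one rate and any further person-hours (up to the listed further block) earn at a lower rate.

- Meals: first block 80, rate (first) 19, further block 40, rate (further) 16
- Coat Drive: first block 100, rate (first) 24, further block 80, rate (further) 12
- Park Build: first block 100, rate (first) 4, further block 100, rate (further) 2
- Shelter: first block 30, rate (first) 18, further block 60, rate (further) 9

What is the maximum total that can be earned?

6240

Rank every tier by rate: Coat Drive/first 24 > Meals/first 19 > Shelter/first 18 > Meals/second 16 > Coat Drive/second 12 > Shelter/second 9 > Park Build/first 4 > Park Build/second 2.
Fill Coat Drive first block (100 at 24) → 250 left.
Meals first at 19: fill all 80 → 170 left.
Shelter/first (18): +30 → 140 left.
Meals/second (16): +40 → 100 left.
Fill Coat Drive second block (80 at 12) → 20 left.
Shelter second at 9: only 20 left, fill 20.
Total = 24×100 + 19×80 + 18×30 + 16×40 + 12×80 + 9×20 = 6240.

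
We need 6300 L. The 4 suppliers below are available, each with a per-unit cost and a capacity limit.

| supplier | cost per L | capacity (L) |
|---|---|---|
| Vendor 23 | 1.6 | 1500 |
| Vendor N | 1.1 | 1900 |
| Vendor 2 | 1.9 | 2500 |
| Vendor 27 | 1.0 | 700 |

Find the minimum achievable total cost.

Use suppliers in increasing cost order.
Take 700 from Vendor 27 at 1.0 → need 5600 more.
Vendor N at 1.1: take all 1900 L → 3700 still needed.
Vendor 23 (1.6): use full 1500 → 2200 L to go.
Vendor 2 (1.9): take the remaining 2200 → done.
Cost = 700×1.0 + 1900×1.1 + 1500×1.6 + 2200×1.9 = 9370.

9370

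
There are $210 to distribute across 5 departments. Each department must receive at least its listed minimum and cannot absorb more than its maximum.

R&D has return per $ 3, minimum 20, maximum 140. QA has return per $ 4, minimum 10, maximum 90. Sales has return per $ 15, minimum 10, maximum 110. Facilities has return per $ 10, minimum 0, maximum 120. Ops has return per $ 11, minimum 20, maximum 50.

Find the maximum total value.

2500

Meeting every minimum uses 20+10+10+0+20 = 60 $, leaving 150.
Highest return per $ first: Sales 15 > Ops 11 > Facilities 10 > QA 4 > R&D 3.
Give Sales 100 more to hit its cap of 110 ; 50 left.
Ops: +30 to 50 (cap) ; 20 left.
Facilities has room for 120 more but only 20 remain, so it gets 20.
Total = 3×20 + 4×10 + 15×110 + 10×20 + 11×50 = 2500.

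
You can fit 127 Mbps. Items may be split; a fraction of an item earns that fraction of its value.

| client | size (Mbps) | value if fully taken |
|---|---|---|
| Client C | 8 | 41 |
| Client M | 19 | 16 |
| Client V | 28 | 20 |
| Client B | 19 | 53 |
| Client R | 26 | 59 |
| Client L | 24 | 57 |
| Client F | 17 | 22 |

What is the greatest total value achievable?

Rank by value-to-size ratio: Client C 41/8≈5.12, Client B 53/19≈2.79, Client L 57/24≈2.38, Client R 59/26≈2.27, Client F 22/17≈1.29, Client M 16/19≈0.842, Client V 20/28≈0.714.
Take all of Client C (8 Mbps, value 41) ; 119 Mbps left.
Client B: take in full, 19 Mbps for value 53 ; 100 left.
All 24 Mbps of Client L fit (value 57) ; 76 remain.
Take all of Client R (26 Mbps, value 59) ; 50 Mbps left.
Take all of Client F (17 Mbps, value 22) ; 33 Mbps left.
Take all of Client M (19 Mbps, value 16) ; 14 Mbps left.
14 Mbps left: a 14/28 share of Client V gives 20×14/28 = 10.
Total value = 258.

258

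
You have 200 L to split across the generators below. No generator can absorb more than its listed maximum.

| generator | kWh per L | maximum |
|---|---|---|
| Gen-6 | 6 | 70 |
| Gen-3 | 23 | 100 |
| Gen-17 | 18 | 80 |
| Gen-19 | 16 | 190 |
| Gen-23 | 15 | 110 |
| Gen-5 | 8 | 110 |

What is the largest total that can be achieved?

4060

Order the generators by kWh per L: Gen-3 23 > Gen-17 18 > Gen-19 16 > Gen-23 15 > Gen-5 8 > Gen-6 6.
Gen-3: +100 to 100 (cap) → 100 left.
Give Gen-17 80 to hit its cap of 80 → 20 left.
Only 20 left; Gen-19 takes them to reach 20.
Total = 23×100 + 18×80 + 16×20 = 4060.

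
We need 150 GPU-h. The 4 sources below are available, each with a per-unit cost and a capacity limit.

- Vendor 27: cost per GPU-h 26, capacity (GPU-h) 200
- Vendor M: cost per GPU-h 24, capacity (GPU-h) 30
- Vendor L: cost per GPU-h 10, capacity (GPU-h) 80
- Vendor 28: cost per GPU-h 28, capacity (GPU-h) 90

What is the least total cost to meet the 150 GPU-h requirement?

Cheapest first:
Take 80 from Vendor L at 10 → need 70 more.
Vendor M (24): use full 30 → 40 GPU-h to go.
Vendor 27 (26): take the remaining 40 → done.
Vendor 28: unused.
Cost = 80×10 + 30×24 + 40×26 = 2560.

2560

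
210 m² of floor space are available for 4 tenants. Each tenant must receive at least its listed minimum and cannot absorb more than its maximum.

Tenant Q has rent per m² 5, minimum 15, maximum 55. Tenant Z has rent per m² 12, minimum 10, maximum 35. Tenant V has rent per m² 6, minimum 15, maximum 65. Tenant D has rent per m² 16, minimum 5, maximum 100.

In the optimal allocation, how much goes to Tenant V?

Meeting every minimum uses 15+10+15+5 = 45 m², leaving 165.
Rank by rent per m²: Tenant D 16 > Tenant Z 12 > Tenant V 6 > Tenant Q 5.
Give Tenant D 95 more to hit its cap of 100 — 70 left.
Tenant Z takes 25 more to reach its cap of 35 — 45 left.
Tenant V has room for 50 more but only 45 remain, so it gets 60.

60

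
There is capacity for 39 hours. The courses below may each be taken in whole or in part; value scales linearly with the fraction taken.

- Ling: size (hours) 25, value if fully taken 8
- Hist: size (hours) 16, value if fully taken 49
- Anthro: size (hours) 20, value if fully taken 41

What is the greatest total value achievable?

Best value per unit of size first: Hist 49/16≈3.06, Anthro 41/20≈2.05, Ling 8/25≈0.32.
Take all of Hist (16 hours, value 49) → 23 hours left.
Anthro: take in full, 20 hours for value 41 → 3 left.
Fill the last 3 hours with part of Ling: 3/25 of it earns 0.96.
Total value = 90.96.

90.96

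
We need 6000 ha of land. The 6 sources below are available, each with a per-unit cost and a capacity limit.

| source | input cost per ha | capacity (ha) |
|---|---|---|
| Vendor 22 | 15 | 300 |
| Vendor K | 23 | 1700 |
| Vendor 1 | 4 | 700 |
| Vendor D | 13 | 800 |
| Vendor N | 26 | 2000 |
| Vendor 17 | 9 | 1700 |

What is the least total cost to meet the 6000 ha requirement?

Cheapest first:
Vendor 1 at 4: take all 700 ha ; 5300 still needed.
Take 1700 from Vendor 17 at 9 ; need 3600 more.
Vendor D (13): use full 800 ; 2800 ha to go.
Take 300 from Vendor 22 at 15 ; need 2500 more.
Take 1700 from Vendor K at 23 ; need 800 more.
Vendor N (26): take the remaining 800 ; done.
Cost = 700×4 + 1700×9 + 800×13 + 300×15 + 1700×23 + 800×26 = 92900.

92900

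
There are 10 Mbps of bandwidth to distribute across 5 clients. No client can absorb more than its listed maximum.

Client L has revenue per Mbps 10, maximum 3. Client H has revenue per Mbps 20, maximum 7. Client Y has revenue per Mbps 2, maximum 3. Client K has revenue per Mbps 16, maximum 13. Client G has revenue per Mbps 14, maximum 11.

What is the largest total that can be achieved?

Highest revenue per Mbps first: Client H 20 > Client K 16 > Client G 14 > Client L 10 > Client Y 2.
Give Client H 7 to hit its cap of 7 ; 3 left.
Client K has room for 13 but only 3 remain, so it gets 3.
Total = 20×7 + 16×3 = 188.

188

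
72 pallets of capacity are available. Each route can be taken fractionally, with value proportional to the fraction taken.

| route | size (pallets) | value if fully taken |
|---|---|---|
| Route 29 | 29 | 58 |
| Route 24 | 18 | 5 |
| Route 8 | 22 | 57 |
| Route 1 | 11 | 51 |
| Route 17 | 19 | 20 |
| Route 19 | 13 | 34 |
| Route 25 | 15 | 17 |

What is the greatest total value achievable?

194

Sort by value density: Route 1 51/11≈4.64, Route 19 34/13≈2.62, Route 8 57/22≈2.59, Route 29 58/29≈2, Route 25 17/15≈1.13, Route 17 20/19≈1.05, Route 24 5/18≈0.278.
All 11 pallets of Route 1 fit (value 51) → 61 remain.
All 13 pallets of Route 19 fit (value 34) → 48 remain.
Route 8: take in full, 22 pallets for value 57 → 26 left.
26 pallets left: a 26/29 share of Route 29 gives 58×26/29 = 52.
Total value = 194.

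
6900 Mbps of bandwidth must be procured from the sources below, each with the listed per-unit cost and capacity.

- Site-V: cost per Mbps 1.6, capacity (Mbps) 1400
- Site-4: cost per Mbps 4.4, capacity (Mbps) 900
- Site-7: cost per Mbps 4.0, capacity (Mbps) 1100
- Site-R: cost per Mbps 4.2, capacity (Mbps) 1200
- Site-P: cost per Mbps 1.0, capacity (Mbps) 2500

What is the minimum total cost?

Cheapest first:
Site-P at 1.0: take all 2500 Mbps → 4400 still needed.
Take 1400 from Site-V at 1.6 → need 3000 more.
Take 1100 from Site-7 at 4.0 → need 1900 more.
Site-R at 4.2: take all 1200 Mbps → 700 still needed.
Site-4 at 4.4: take 700 of its 900 → requirement met.
Cost = 2500×1.0 + 1400×1.6 + 1100×4.0 + 1200×4.2 + 700×4.4 = 17260.

17260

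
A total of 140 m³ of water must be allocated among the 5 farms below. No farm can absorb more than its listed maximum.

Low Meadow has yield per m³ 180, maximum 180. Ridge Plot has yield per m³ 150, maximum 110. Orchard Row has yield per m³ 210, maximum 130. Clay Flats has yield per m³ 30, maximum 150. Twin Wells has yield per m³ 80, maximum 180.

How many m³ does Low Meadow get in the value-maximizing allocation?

10

Rank by yield per m³: Orchard Row 210 > Low Meadow 180 > Ridge Plot 150 > Twin Wells 80 > Clay Flats 30.
Orchard Row: +130 to 130 (cap) — 10 left.
Only 10 left; Low Meadow takes them to reach 10.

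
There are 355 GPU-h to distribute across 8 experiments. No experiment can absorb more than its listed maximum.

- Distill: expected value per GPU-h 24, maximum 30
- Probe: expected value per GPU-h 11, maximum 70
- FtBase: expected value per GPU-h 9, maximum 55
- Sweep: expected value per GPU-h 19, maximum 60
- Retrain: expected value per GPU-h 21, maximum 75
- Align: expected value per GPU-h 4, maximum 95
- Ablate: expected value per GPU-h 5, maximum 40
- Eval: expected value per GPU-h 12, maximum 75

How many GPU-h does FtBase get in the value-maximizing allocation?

45

Highest expected value per GPU-h first: Distill 24 > Retrain 21 > Sweep 19 > Eval 12 > Probe 11 > FtBase 9 > Ablate 5 > Align 4.
Distill: +30 to 30 (cap) ; 325 left.
Retrain: +75 to 75 (cap) ; 250 left.
Sweep: +60 to 60 (cap) ; 190 left.
Eval: +75 to 75 (cap) ; 115 left.
Probe: +70 to 70 (cap) ; 45 left.
Only 45 left; FtBase takes them to reach 45.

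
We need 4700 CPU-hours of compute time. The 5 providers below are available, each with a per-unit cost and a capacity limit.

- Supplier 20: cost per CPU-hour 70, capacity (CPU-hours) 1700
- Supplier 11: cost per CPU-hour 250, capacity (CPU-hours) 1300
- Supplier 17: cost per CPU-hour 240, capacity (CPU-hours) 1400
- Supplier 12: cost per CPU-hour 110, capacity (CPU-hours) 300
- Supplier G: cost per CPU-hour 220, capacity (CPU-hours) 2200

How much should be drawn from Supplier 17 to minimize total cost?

Fill from the cheapest provider first.
Take 1700 from Supplier 20 at 70 → need 3000 more.
Take 300 from Supplier 12 at 110 → need 2700 more.
Supplier G at 220: take all 2200 CPU-hours → 500 still needed.
Take 500 from Supplier 17 at 240 to finish.
Supplier 11: unused.

500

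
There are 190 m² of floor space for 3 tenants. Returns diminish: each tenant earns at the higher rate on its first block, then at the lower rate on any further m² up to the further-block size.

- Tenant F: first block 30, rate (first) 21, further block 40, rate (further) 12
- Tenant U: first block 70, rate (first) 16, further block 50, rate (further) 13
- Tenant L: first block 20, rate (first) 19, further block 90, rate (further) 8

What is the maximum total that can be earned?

3020

Rank every tier by rate: Tenant F/tier1 21 > Tenant L/tier1 19 > Tenant U/tier1 16 > Tenant U/tier2 13 > Tenant F/tier2 12 > Tenant L/tier2 8.
Tenant F tier1 at 21: fill all 30 ; 160 left.
Tenant L/tier1 (19): +20 ; 140 left.
Tenant U/tier1 (16): +70 ; 70 left.
Tenant U tier2 at 13: fill all 50 ; 20 left.
20 remain; put them into Tenant F tier2 at 12.
Total = 21×30 + 19×20 + 16×70 + 13×50 + 12×20 = 3020.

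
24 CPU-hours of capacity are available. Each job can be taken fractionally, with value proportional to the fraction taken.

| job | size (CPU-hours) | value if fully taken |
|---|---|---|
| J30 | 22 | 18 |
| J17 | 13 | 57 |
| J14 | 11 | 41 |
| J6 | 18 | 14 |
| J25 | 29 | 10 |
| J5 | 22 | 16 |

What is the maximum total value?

98

Rank by value-to-size ratio: J17 57/13≈4.38, J14 41/11≈3.73, J30 18/22≈0.818, J6 14/18≈0.778, J5 16/22≈0.727, J25 10/29≈0.345.
Take all of J17 (13 CPU-hours, value 57) ; 11 CPU-hours left.
Take all of J14 (11 CPU-hours, value 41) ; 0 CPU-hours left.
Total value = 98.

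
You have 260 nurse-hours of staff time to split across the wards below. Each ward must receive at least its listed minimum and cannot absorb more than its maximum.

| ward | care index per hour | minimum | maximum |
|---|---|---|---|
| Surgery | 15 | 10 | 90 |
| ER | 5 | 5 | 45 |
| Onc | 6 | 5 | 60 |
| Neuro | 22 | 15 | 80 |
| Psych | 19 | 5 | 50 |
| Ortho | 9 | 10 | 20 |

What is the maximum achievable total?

4355

Meeting every minimum uses 10+5+5+15+5+10 = 50 nurse-hours, leaving 210.
Order the wards by care index per hour: Neuro 22 > Psych 19 > Surgery 15 > Ortho 9 > Onc 6 > ER 5.
Neuro takes 65 more to reach its cap of 80 → 145 left.
Give Psych 45 more to hit its cap of 50 → 100 left.
Surgery takes 80 more to reach its cap of 90 → 20 left.
Ortho: +10 to 20 (cap) → 10 left.
Onc: +10 (room for 55) → 15. Pool exhausted.
Total = 15×90 + 5×5 + 6×15 + 22×80 + 19×50 + 9×20 = 4355.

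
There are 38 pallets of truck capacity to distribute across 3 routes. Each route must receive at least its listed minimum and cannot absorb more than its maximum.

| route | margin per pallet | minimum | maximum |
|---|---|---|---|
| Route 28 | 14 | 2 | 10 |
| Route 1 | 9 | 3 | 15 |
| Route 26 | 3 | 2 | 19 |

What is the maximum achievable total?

314

Meeting every minimum uses 2+3+2 = 7 pallets, leaving 31.
Highest margin per pallet first: Route 28 14 > Route 1 9 > Route 26 3.
Route 28: +8 to 10 (cap) ; 23 left.
Route 1: +12 to 15 (cap) ; 11 left.
Only 11 left; Route 26 takes them to reach 13.
Total = 14×10 + 9×15 + 3×13 = 314.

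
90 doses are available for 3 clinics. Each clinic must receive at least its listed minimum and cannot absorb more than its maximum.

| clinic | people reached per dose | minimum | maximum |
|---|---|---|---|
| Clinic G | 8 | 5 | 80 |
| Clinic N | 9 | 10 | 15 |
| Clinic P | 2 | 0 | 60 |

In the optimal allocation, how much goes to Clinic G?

75

Meeting every minimum uses 5+10+0 = 15 doses, leaving 75.
Order the clinics by people reached per dose: Clinic N 9 > Clinic G 8 > Clinic P 2.
Clinic N: +5 to 15 (cap) → 70 left.
Clinic G has room for 75 more but only 70 remain, so it gets 75.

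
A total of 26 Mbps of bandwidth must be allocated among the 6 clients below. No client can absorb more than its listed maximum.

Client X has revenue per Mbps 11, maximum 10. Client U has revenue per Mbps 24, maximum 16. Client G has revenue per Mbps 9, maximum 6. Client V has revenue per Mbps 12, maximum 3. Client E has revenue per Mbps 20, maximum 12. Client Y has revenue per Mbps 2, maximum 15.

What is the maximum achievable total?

Highest revenue per Mbps first: Client U 24 > Client E 20 > Client V 12 > Client X 11 > Client G 9 > Client Y 2.
Client U: +16 to 16 (cap) → 10 left.
Client E: +10 (room for 12) → 10. Pool exhausted.
Total = 24×16 + 20×10 = 584.

584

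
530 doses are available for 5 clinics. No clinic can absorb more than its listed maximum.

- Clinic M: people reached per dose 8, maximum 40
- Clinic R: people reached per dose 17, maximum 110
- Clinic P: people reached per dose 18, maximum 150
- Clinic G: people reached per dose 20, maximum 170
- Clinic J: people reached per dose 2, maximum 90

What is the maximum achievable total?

8410

Rank by people reached per dose: Clinic G 20 > Clinic P 18 > Clinic R 17 > Clinic M 8 > Clinic J 2.
Clinic G takes 170 to reach its cap of 170 → 360 left.
Give Clinic P 150 to hit its cap of 150 → 210 left.
Clinic R: +110 to 110 (cap) → 100 left.
Clinic M: +40 to 40 (cap) → 60 left.
Clinic J has room for 90 but only 60 remain, so it gets 60.
Total = 8×40 + 17×110 + 18×150 + 20×170 + 2×60 = 8410.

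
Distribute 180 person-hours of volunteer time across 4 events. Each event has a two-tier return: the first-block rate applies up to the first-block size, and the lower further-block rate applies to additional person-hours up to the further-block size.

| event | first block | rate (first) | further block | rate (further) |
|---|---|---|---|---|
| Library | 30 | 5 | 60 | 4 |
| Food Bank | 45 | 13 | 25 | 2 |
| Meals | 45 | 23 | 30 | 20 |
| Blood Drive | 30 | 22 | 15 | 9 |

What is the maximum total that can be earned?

3090

Rank every tier by rate: Meals/tier1 23 > Blood Drive/tier1 22 > Meals/tier2 20 > Food Bank/tier1 13 > Blood Drive/tier2 9 > Library/tier1 5 > Library/tier2 4 > Food Bank/tier2 2.
Meals tier1 at 23: fill all 45 ; 135 left.
Blood Drive/tier1 (22): +30 ; 105 left.
Fill Meals tier2 block (30 at 20) ; 75 left.
Fill Food Bank tier1 block (45 at 13) ; 30 left.
Blood Drive tier2 at 9: fill all 15 ; 15 left.
Library/tier1: +15 of 30 at 5; pool empty.
Total = 23×45 + 22×30 + 20×30 + 13×45 + 9×15 + 5×15 = 3090.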